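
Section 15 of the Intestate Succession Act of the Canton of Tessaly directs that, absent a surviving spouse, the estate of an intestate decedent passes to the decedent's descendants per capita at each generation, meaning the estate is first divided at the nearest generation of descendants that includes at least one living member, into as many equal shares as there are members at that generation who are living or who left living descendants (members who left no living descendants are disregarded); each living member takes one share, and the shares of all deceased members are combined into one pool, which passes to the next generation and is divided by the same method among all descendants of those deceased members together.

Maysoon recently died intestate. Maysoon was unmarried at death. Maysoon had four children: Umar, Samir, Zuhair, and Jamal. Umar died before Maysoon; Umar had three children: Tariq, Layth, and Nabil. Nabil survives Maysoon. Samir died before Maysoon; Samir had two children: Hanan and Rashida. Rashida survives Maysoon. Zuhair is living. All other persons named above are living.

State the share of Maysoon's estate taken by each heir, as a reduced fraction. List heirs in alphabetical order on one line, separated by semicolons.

There is no surviving spouse, so the entire estate passes to Maysoon's descendants per capita at each generation.
At generation 1 (Umar, Samir, Zuhair, Jamal) there are 4 shares of (1)/4 = 1/4 each.
Living: Zuhair and Jamal — each takes 1/4.
Deceased: Umar and Samir. Their combined 1/2 is pooled and carried to generation 2.
At generation 2 (Tariq, Layth, Nabil, Hanan, Rashida) there are 5 shares of (1/2)/5 = 1/10 each.
Living: Tariq, Layth, Nabil, Hanan, and Rashida — each takes 1/10.

Hanan 1/10; Jamal 1/4; Layth 1/10; Nabil 1/10; Rashida 1/10; Tariq 1/10; Zuhair 1/4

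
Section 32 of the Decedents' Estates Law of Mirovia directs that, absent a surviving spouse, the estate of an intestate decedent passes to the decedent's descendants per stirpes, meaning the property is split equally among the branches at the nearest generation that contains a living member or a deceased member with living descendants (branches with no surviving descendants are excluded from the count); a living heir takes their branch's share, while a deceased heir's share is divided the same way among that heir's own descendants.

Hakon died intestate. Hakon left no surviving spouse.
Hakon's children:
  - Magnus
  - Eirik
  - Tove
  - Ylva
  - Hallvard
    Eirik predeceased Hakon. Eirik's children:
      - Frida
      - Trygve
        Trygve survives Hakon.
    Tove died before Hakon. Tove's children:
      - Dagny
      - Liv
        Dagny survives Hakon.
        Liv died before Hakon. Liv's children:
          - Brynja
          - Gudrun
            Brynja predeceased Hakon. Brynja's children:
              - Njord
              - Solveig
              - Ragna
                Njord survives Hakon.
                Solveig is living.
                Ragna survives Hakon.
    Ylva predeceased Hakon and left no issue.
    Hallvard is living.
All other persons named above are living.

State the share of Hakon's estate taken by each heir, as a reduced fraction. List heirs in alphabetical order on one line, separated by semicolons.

There is no surviving spouse, so the entire estate passes to Hakon's descendants per stirpes.
Ylva left no surviving issue, so that branch lapses and is disregarded.
The estate is divided into 4 equal shares of 1/4 among Magnus, Eirik, Tove, Hallvard.
Magnus is living and takes 1/4.
Eirik predeceased; the 1/4 allotted to Eirik's branch passes to Eirik's issue by representation.
The 1/4 is divided into 2 equal shares of 1/8 among Frida, Trygve.
Frida is living and takes 1/8.
Trygve is living and takes 1/8.
Tove predeceased; the 1/4 allotted to Tove's branch passes to Tove's issue by representation.
The 1/4 is divided into 2 equal shares of 1/8 among Dagny, Liv.
Dagny is living and takes 1/8.
Liv predeceased; the 1/8 allotted to Liv's branch passes to Liv's issue by representation.
The 1/8 is divided into 2 equal shares of 1/16 among Brynja, Gudrun.
Brynja predeceased; the 1/16 allotted to Brynja's branch passes to Brynja's issue by representation.
The 1/16 is divided into 3 equal shares of 1/48 among Njord, Solveig, Ragna.
Njord is living and takes 1/48.
Solveig is living and takes 1/48.
Ragna is living and takes 1/48.
Gudrun is living and takes 1/16.
Hallvard is living and takes 1/4.

Dagny 1/8; Frida 1/8; Gudrun 1/16; Hallvard 1/4; Magnus 1/4; Njord 1/48; Ragna 1/48; Solveig 1/48; Trygve 1/8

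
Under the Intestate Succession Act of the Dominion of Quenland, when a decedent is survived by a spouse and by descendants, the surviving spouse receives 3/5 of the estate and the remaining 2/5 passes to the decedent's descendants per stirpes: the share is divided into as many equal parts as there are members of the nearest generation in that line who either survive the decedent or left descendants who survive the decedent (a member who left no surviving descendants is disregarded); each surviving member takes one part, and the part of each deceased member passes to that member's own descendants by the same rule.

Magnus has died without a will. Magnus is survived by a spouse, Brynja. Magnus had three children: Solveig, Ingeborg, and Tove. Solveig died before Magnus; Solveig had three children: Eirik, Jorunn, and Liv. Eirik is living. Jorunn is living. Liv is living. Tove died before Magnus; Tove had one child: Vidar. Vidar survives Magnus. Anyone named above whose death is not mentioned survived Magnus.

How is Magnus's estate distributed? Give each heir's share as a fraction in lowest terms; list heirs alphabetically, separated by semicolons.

Brynja 3/5; Eirik 2/45; Ingeborg 2/15; Jorunn 2/45; Liv 2/45; Vidar 2/15

Brynja, as surviving spouse, takes 3/5.
The remaining 2/5 passes to Magnus's descendants per stirpes.
The 2/5 is divided into 3 equal shares of 2/15 among Solveig, Ingeborg, Tove.
Solveig predeceased; the 2/15 allotted to Solveig's branch passes to Solveig's issue by representation.
The 2/15 is divided into 3 equal shares of 2/45 among Eirik, Jorunn, Liv.
Eirik is living and takes 2/45.
Jorunn is living and takes 2/45.
Liv is living and takes 2/45.
Ingeborg is living and takes 2/15.
Tove predeceased; the 2/15 allotted to Tove's branch passes to Tove's issue by representation.
Vidar is the sole taker at this level and receives the full 2/15.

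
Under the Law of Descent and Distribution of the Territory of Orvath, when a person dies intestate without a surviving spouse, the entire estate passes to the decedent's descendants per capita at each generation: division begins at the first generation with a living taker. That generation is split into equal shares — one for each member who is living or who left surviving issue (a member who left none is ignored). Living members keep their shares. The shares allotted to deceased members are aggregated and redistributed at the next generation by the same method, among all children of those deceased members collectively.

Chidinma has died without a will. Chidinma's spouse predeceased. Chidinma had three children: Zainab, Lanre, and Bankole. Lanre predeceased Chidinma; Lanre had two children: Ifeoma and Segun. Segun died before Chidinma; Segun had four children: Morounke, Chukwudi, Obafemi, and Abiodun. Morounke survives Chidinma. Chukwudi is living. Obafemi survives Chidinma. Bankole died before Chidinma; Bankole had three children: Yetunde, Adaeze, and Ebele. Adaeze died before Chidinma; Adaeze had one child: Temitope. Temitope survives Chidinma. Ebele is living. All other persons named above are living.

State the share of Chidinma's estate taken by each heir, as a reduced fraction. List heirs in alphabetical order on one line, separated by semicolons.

There is no surviving spouse, so the entire estate passes to Chidinma's descendants per capita at each generation.
At generation 1 (Zainab, Lanre, Bankole) there are 3 shares of (1)/3 = 1/3 each.
Living: Zainab — each takes 1/3.
Deceased: Lanre and Bankole. Their combined 2/3 is pooled and carried to generation 2.
At generation 2 (Ifeoma, Segun, Yetunde, Adaeze, Ebele) there are 5 shares of (2/3)/5 = 2/15 each.
Living: Ifeoma, Yetunde, and Ebele — each takes 2/15.
Deceased: Segun and Adaeze. Their combined 4/15 is pooled and carried to generation 3.
At generation 3 (Morounke, Chukwudi, Obafemi, Abiodun, Temitope) there are 5 shares of (4/15)/5 = 4/75 each.
Living: Morounke, Chukwudi, Obafemi, Abiodun, and Temitope — each takes 4/75.

Abiodun 4/75; Chukwudi 4/75; Ebele 2/15; Ifeoma 2/15; Morounke 4/75; Obafemi 4/75; Temitope 4/75; Yetunde 2/15; Zainab 1/3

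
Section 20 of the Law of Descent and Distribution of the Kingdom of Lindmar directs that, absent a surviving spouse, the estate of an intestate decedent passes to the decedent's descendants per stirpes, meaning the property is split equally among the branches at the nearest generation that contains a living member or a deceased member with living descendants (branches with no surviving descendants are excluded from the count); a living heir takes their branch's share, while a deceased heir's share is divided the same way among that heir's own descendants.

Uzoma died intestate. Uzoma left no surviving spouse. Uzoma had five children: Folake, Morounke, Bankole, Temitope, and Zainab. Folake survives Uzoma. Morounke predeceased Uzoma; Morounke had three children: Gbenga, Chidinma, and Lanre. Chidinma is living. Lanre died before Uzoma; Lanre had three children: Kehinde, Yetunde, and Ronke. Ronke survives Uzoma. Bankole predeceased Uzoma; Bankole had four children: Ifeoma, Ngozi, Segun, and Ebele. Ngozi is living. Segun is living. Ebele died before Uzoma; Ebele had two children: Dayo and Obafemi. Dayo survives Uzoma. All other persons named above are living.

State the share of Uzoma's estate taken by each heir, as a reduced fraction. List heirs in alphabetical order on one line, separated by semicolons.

Chidinma 1/15; Dayo 1/40; Folake 1/5; Gbenga 1/15; Ifeoma 1/20; Kehinde 1/45; Ngozi 1/20; Obafemi 1/40; Ronke 1/45; Segun 1/20; Temitope 1/5; Yetunde 1/45; Zainab 1/5

There is no surviving spouse, so the entire estate passes to Uzoma's descendants per stirpes.
The estate is divided into 5 equal shares of 1/5 among Folake, Morounke, Bankole, Temitope, Zainab.
Folake is living and takes 1/5.
Morounke predeceased; the 1/5 allotted to Morounke's branch passes to Morounke's issue by representation.
The 1/5 is divided into 3 equal shares of 1/15 among Gbenga, Chidinma, Lanre.
Gbenga is living and takes 1/15.
Chidinma is living and takes 1/15.
Lanre predeceased; the 1/15 allotted to Lanre's branch passes to Lanre's issue by representation.
The 1/15 is divided into 3 equal shares of 1/45 among Kehinde, Yetunde, Ronke.
Kehinde is living and takes 1/45.
Yetunde is living and takes 1/45.
Ronke is living and takes 1/45.
Bankole predeceased; the 1/5 allotted to Bankole's branch passes to Bankole's issue by representation.
The 1/5 is divided into 4 equal shares of 1/20 among Ifeoma, Ngozi, Segun, Ebele.
Ifeoma is living and takes 1/20.
Ngozi is living and takes 1/20.
Segun is living and takes 1/20.
Ebele predeceased; the 1/20 allotted to Ebele's branch passes to Ebele's issue by representation.
The 1/20 is divided into 2 equal shares of 1/40 among Dayo, Obafemi.
Dayo is living and takes 1/40.
Obafemi is living and takes 1/40.
Temitope is living and takes 1/5.
Zainab is living and takes 1/5.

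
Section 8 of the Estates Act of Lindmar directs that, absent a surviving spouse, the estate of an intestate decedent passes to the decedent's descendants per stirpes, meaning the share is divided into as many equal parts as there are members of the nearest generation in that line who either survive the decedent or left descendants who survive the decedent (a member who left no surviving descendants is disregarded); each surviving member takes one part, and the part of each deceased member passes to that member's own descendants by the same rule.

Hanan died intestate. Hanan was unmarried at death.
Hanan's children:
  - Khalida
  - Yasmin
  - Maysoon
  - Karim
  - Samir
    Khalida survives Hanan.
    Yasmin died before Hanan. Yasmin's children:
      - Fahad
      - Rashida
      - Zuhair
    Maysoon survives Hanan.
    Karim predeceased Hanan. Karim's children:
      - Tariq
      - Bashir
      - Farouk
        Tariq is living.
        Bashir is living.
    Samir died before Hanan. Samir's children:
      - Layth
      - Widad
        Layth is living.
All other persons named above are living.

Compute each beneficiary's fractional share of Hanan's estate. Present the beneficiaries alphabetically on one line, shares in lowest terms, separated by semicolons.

There is no surviving spouse, so the entire estate passes to Hanan's descendants per stirpes.
The estate is divided into 5 equal shares of 1/5 among Khalida, Yasmin, Maysoon, Karim, Samir.
Khalida is living and takes 1/5.
Yasmin predeceased; the 1/5 allotted to Yasmin's branch passes to Yasmin's issue by representation.
The 1/5 is divided into 3 equal shares of 1/15 among Fahad, Rashida, Zuhair.
Fahad is living and takes 1/15.
Rashida is living and takes 1/15.
Zuhair is living and takes 1/15.
Maysoon is living and takes 1/5.
Karim predeceased; the 1/5 allotted to Karim's branch passes to Karim's issue by representation.
The 1/5 is divided into 3 equal shares of 1/15 among Tariq, Bashir, Farouk.
Tariq is living and takes 1/15.
Bashir is living and takes 1/15.
Farouk is living and takes 1/15.
Samir predeceased; the 1/5 allotted to Samir's branch passes to Samir's issue by representation.
The 1/5 is divided into 2 equal shares of 1/10 among Layth, Widad.
Layth is living and takes 1/10.
Widad is living and takes 1/10.

Bashir 1/15; Fahad 1/15; Farouk 1/15; Khalida 1/5; Layth 1/10; Maysoon 1/5; Rashida 1/15; Tariq 1/15; Widad 1/10; Zuhair 1/15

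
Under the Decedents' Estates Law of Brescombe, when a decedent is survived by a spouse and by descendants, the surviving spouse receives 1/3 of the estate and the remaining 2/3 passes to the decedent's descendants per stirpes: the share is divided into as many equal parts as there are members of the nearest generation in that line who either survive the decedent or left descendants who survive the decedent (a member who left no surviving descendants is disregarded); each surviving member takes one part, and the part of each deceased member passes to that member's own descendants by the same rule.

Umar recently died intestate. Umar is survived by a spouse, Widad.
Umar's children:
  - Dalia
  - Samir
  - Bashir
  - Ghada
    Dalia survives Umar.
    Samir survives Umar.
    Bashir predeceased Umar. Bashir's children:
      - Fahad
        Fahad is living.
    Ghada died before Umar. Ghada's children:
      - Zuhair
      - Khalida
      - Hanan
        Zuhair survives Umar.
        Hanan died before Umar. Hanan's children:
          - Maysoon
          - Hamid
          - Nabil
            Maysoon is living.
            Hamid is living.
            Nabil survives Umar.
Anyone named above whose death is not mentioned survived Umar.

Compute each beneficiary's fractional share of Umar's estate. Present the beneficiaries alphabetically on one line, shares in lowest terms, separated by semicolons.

Widad, as surviving spouse, takes 1/3.
The remaining 2/3 passes to Umar's descendants per stirpes.
The 2/3 is divided into 4 equal shares of 1/6 among Dalia, Samir, Bashir, Ghada.
Dalia is living and takes 1/6.
Samir is living and takes 1/6.
Bashir predeceased; the 1/6 allotted to Bashir's branch passes to Bashir's issue by representation.
Fahad is the sole taker at this level and receives the full 1/6.
Ghada predeceased; the 1/6 allotted to Ghada's branch passes to Ghada's issue by representation.
The 1/6 is divided into 3 equal shares of 1/18 among Zuhair, Khalida, Hanan.
Zuhair is living and takes 1/18.
Khalida is living and takes 1/18.
Hanan predeceased; the 1/18 allotted to Hanan's branch passes to Hanan's issue by representation.
The 1/18 is divided into 3 equal shares of 1/54 among Maysoon, Hamid, Nabil.
Maysoon is living and takes 1/54.
Hamid is living and takes 1/54.
Nabil is living and takes 1/54.

Dalia 1/6; Fahad 1/6; Hamid 1/54; Khalida 1/18; Maysoon 1/54; Nabil 1/54; Samir 1/6; Widad 1/3; Zuhair 1/18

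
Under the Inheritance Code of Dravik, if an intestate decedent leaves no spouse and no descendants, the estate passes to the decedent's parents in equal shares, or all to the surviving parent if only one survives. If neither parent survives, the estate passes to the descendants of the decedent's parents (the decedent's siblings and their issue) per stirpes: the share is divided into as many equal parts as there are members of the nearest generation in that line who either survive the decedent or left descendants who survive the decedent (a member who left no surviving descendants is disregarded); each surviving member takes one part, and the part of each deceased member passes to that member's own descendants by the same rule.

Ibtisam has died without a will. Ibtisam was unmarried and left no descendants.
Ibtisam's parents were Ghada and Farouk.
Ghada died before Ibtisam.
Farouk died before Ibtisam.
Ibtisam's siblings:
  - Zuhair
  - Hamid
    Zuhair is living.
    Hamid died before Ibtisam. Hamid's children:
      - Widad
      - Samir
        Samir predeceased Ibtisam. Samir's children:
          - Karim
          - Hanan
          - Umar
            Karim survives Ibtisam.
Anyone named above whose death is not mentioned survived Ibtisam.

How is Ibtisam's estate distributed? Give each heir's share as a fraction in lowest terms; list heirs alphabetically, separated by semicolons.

Hanan 1/12; Karim 1/12; Umar 1/12; Widad 1/4; Zuhair 1/2

Neither parent survives and there are no descendants, so the estate passes to Ibtisam's siblings and their issue per stirpes.
The estate is divided into 2 equal shares of 1/2 among Zuhair, Hamid.
Zuhair is living and takes 1/2.
Hamid predeceased; the 1/2 allotted to Hamid's branch passes to Hamid's issue by representation.
The 1/2 is divided into 2 equal shares of 1/4 among Widad, Samir.
Widad is living and takes 1/4.
Samir predeceased; the 1/4 allotted to Samir's branch passes to Samir's issue by representation.
The 1/4 is divided into 3 equal shares of 1/12 among Karim, Hanan, Umar.
Karim is living and takes 1/12.
Hanan is living and takes 1/12.
Umar is living and takes 1/12.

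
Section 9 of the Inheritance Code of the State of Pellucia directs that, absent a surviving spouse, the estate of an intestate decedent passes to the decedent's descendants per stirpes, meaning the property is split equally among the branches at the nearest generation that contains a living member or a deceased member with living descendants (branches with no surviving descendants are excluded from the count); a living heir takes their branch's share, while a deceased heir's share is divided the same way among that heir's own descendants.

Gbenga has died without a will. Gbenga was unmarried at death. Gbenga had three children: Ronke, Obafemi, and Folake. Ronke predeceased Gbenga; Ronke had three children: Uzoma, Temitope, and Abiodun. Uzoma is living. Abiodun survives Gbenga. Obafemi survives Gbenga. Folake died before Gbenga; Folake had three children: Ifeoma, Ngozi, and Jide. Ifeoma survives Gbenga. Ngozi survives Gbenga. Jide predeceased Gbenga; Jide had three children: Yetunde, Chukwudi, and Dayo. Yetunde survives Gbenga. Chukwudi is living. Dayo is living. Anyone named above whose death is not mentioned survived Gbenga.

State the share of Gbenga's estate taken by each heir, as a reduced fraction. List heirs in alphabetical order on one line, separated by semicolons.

There is no surviving spouse, so the entire estate passes to Gbenga's descendants per stirpes.
The estate is divided into 3 equal shares of 1/3 among Ronke, Obafemi, Folake.
Ronke predeceased; the 1/3 allotted to Ronke's branch passes to Ronke's issue by representation.
The 1/3 is divided into 3 equal shares of 1/9 among Uzoma, Temitope, Abiodun.
Uzoma is living and takes 1/9.
Temitope is living and takes 1/9.
Abiodun is living and takes 1/9.
Obafemi is living and takes 1/3.
Folake predeceased; the 1/3 allotted to Folake's branch passes to Folake's issue by representation.
The 1/3 is divided into 3 equal shares of 1/9 among Ifeoma, Ngozi, Jide.
Ifeoma is living and takes 1/9.
Ngozi is living and takes 1/9.
Jide predeceased; the 1/9 allotted to Jide's branch passes to Jide's issue by representation.
The 1/9 is divided into 3 equal shares of 1/27 among Yetunde, Chukwudi, Dayo.
Yetunde is living and takes 1/27.
Chukwudi is living and takes 1/27.
Dayo is living and takes 1/27.

Abiodun 1/9; Chukwudi 1/27; Dayo 1/27; Ifeoma 1/9; Ngozi 1/9; Obafemi 1/3; Temitope 1/9; Uzoma 1/9; Yetunde 1/27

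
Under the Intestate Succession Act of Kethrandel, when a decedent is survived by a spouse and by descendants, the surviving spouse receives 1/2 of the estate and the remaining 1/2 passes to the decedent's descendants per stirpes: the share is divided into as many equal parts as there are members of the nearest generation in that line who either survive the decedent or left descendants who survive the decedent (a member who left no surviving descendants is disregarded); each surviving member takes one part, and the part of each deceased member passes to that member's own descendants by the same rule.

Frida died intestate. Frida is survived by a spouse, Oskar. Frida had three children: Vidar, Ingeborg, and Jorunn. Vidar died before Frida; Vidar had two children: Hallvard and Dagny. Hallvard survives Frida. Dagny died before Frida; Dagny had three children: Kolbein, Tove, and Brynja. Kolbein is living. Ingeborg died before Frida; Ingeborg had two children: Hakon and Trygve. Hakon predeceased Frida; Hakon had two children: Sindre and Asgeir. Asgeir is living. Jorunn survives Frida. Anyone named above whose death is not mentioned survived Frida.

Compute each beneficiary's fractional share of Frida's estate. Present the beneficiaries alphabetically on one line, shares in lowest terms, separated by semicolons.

Asgeir 1/24; Brynja 1/36; Hallvard 1/12; Jorunn 1/6; Kolbein 1/36; Oskar 1/2; Sindre 1/24; Tove 1/36; Trygve 1/12

Oskar, as surviving spouse, takes 1/2.
The remaining 1/2 passes to Frida's descendants per stirpes.
The 1/2 is divided into 3 equal shares of 1/6 among Vidar, Ingeborg, Jorunn.
Vidar predeceased; the 1/6 allotted to Vidar's branch passes to Vidar's issue by representation.
The 1/6 is divided into 2 equal shares of 1/12 among Hallvard, Dagny.
Hallvard is living and takes 1/12.
Dagny predeceased; the 1/12 allotted to Dagny's branch passes to Dagny's issue by representation.
The 1/12 is divided into 3 equal shares of 1/36 among Kolbein, Tove, Brynja.
Kolbein is living and takes 1/36.
Tove is living and takes 1/36.
Brynja is living and takes 1/36.
Ingeborg predeceased; the 1/6 allotted to Ingeborg's branch passes to Ingeborg's issue by representation.
The 1/6 is divided into 2 equal shares of 1/12 among Hakon, Trygve.
Hakon predeceased; the 1/12 allotted to Hakon's branch passes to Hakon's issue by representation.
The 1/12 is divided into 2 equal shares of 1/24 among Sindre, Asgeir.
Sindre is living and takes 1/24.
Asgeir is living and takes 1/24.
Trygve is living and takes 1/12.
Jorunn is living and takes 1/6.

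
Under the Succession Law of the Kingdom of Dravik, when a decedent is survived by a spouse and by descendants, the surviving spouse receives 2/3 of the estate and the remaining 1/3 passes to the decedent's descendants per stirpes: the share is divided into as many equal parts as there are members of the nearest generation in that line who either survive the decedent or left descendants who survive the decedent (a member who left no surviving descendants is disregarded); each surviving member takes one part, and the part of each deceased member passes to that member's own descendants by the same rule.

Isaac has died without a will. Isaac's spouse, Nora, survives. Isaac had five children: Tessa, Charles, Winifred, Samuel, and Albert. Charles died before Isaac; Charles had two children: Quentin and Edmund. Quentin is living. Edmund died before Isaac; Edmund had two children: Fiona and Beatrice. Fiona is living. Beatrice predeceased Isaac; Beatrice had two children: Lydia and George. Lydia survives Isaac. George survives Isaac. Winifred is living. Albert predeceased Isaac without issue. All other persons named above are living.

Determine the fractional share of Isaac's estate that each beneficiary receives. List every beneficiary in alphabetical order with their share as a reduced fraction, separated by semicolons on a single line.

Nora, as surviving spouse, takes 2/3.
The remaining 1/3 passes to Isaac's descendants per stirpes.
Albert left no surviving issue, so that branch lapses and is disregarded.
The 1/3 is divided into 4 equal shares of 1/12 among Tessa, Charles, Winifred, Samuel.
Tessa is living and takes 1/12.
Charles predeceased; the 1/12 allotted to Charles's branch passes to Charles's issue by representation.
The 1/12 is divided into 2 equal shares of 1/24 among Quentin, Edmund.
Quentin is living and takes 1/24.
Edmund predeceased; the 1/24 allotted to Edmund's branch passes to Edmund's issue by representation.
The 1/24 is divided into 2 equal shares of 1/48 among Fiona, Beatrice.
Fiona is living and takes 1/48.
Beatrice predeceased; the 1/48 allotted to Beatrice's branch passes to Beatrice's issue by representation.
The 1/48 is divided into 2 equal shares of 1/96 among Lydia, George.
Lydia is living and takes 1/96.
George is living and takes 1/96.
Winifred is living and takes 1/12.
Samuel is living and takes 1/12.

Fiona 1/48; George 1/96; Lydia 1/96; Nora 2/3; Quentin 1/24; Samuel 1/12; Tessa 1/12; Winifred 1/12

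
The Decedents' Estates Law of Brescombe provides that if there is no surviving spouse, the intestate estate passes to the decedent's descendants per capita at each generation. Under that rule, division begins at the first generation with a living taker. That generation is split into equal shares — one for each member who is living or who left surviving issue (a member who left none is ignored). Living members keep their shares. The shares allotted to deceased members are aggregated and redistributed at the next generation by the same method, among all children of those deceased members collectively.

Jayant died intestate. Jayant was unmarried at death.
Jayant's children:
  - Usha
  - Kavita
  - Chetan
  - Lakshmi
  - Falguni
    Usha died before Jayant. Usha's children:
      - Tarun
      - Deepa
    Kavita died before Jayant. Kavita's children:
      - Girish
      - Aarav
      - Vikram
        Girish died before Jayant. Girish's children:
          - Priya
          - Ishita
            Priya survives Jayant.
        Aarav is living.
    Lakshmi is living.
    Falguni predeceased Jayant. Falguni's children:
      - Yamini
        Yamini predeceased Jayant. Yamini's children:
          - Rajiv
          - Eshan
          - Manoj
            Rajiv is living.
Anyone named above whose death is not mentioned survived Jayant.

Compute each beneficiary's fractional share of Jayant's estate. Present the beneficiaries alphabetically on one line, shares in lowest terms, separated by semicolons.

Aarav 1/10; Chetan 1/5; Deepa 1/10; Eshan 1/25; Ishita 1/25; Lakshmi 1/5; Manoj 1/25; Priya 1/25; Rajiv 1/25; Tarun 1/10; Vikram 1/10

There is no surviving spouse, so the entire estate passes to Jayant's descendants per capita at each generation.
At generation 1 (Usha, Kavita, Chetan, Lakshmi, Falguni) there are 5 shares of (1)/5 = 1/5 each.
Living: Chetan and Lakshmi — each takes 1/5.
Deceased: Usha, Kavita, and Falguni. Their combined 3/5 is pooled and carried to generation 2.
At generation 2 (Tarun, Deepa, Girish, Aarav, Vikram, Yamini) there are 6 shares of (3/5)/6 = 1/10 each.
Living: Tarun, Deepa, Aarav, and Vikram — each takes 1/10.
Deceased: Girish and Yamini. Their combined 1/5 is pooled and carried to generation 3.
At generation 3 (Priya, Ishita, Rajiv, Eshan, Manoj) there are 5 shares of (1/5)/5 = 1/25 each.
Living: Priya, Ishita, Rajiv, Eshan, and Manoj — each takes 1/25.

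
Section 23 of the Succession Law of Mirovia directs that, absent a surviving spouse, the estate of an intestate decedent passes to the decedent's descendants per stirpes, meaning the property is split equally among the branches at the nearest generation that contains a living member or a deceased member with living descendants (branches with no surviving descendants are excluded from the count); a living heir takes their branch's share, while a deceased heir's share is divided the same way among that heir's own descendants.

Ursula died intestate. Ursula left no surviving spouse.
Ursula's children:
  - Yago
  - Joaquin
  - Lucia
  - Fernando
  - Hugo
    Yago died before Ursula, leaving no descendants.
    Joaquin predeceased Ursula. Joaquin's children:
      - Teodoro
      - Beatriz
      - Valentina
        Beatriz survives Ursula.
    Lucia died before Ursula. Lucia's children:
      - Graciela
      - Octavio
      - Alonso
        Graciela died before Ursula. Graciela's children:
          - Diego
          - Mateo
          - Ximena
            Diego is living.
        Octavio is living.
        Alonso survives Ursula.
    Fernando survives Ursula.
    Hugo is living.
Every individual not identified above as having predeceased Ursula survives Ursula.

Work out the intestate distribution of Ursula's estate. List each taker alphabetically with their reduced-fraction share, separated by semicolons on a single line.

There is no surviving spouse, so the entire estate passes to Ursula's descendants per stirpes.
Yago left no surviving issue, so that branch lapses and is disregarded.
The estate is divided into 4 equal shares of 1/4 among Joaquin, Lucia, Fernando, Hugo.
Joaquin predeceased; the 1/4 allotted to Joaquin's branch passes to Joaquin's issue by representation.
The 1/4 is divided into 3 equal shares of 1/12 among Teodoro, Beatriz, Valentina.
Teodoro is living and takes 1/12.
Beatriz is living and takes 1/12.
Valentina is living and takes 1/12.
Lucia predeceased; the 1/4 allotted to Lucia's branch passes to Lucia's issue by representation.
The 1/4 is divided into 3 equal shares of 1/12 among Graciela, Octavio, Alonso.
Graciela predeceased; the 1/12 allotted to Graciela's branch passes to Graciela's issue by representation.
The 1/12 is divided into 3 equal shares of 1/36 among Diego, Mateo, Ximena.
Diego is living and takes 1/36.
Mateo is living and takes 1/36.
Ximena is living and takes 1/36.
Octavio is living and takes 1/12.
Alonso is living and takes 1/12.
Fernando is living and takes 1/4.
Hugo is living and takes 1/4.

Alonso 1/12; Beatriz 1/12; Diego 1/36; Fernando 1/4; Hugo 1/4; Mateo 1/36; Octavio 1/12; Teodoro 1/12; Valentina 1/12; Ximena 1/36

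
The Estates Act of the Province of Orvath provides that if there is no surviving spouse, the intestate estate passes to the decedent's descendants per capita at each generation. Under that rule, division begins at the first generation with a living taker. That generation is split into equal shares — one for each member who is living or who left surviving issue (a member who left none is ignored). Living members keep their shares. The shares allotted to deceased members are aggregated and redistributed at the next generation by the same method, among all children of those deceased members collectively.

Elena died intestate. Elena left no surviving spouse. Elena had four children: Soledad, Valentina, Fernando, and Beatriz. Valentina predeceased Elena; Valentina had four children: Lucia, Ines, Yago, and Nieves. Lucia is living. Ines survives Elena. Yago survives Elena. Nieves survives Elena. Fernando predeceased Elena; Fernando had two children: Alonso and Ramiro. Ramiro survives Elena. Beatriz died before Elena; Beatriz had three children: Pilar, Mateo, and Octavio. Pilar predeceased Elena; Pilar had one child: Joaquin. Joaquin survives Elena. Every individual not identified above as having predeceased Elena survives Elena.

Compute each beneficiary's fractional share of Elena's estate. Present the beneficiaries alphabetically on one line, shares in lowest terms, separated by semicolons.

There is no surviving spouse, so the entire estate passes to Elena's descendants per capita at each generation.
At generation 1 (Soledad, Valentina, Fernando, Beatriz) there are 4 shares of (1)/4 = 1/4 each.
Living: Soledad — each takes 1/4.
Deceased: Valentina, Fernando, and Beatriz. Their combined 3/4 is pooled and carried to generation 2.
At generation 2 (Lucia, Ines, Yago, Nieves, Alonso, Ramiro, Pilar, Mateo, Octavio) there are 9 shares of (3/4)/9 = 1/12 each.
Living: Lucia, Ines, Yago, Nieves, Alonso, Ramiro, Mateo, and Octavio — each takes 1/12.
Deceased: Pilar. That 1/12 share is carried to generation 3.
At generation 3 (Joaquin) there are 1 shares of (1/12)/1 = 1/12 each.
Living: Joaquin — each takes 1/12.

Alonso 1/12; Ines 1/12; Joaquin 1/12; Lucia 1/12; Mateo 1/12; Nieves 1/12; Octavio 1/12; Ramiro 1/12; Soledad 1/4; Yago 1/12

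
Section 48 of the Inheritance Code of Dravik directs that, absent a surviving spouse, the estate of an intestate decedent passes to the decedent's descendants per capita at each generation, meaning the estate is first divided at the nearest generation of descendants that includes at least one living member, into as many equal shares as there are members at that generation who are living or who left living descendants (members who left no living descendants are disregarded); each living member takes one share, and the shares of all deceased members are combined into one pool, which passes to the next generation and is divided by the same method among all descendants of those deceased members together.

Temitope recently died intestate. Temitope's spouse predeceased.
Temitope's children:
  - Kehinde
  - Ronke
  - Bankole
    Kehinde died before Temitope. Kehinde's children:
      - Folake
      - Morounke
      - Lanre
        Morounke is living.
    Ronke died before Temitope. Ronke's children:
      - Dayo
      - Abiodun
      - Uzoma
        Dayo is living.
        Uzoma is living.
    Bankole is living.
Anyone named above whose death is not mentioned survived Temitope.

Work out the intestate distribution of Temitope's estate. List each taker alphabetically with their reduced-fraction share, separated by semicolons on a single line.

There is no surviving spouse, so the entire estate passes to Temitope's descendants per capita at each generation.
At generation 1 (Kehinde, Ronke, Bankole) there are 3 shares of (1)/3 = 1/3 each.
Living: Bankole — each takes 1/3.
Deceased: Kehinde and Ronke. Their combined 2/3 is pooled and carried to generation 2.
At generation 2 (Folake, Morounke, Lanre, Dayo, Abiodun, Uzoma) there are 6 shares of (2/3)/6 = 1/9 each.
Living: Folake, Morounke, Lanre, Dayo, Abiodun, and Uzoma — each takes 1/9.

Abiodun 1/9; Bankole 1/3; Dayo 1/9; Folake 1/9; Lanre 1/9; Morounke 1/9; Uzoma 1/9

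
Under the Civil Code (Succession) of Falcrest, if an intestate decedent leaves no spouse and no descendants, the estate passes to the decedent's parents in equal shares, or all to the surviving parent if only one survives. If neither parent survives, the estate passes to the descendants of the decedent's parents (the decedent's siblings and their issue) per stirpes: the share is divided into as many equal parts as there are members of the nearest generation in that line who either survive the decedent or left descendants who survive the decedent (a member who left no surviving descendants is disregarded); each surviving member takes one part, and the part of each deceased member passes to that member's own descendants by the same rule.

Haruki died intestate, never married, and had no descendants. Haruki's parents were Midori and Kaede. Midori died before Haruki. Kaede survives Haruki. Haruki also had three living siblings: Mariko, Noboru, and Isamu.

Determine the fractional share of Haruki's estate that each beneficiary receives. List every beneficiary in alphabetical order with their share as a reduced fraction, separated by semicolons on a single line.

Kaede 1

Only one parent, Kaede, survives, so Kaede takes the entire estate. The siblings take nothing because a surviving parent has priority.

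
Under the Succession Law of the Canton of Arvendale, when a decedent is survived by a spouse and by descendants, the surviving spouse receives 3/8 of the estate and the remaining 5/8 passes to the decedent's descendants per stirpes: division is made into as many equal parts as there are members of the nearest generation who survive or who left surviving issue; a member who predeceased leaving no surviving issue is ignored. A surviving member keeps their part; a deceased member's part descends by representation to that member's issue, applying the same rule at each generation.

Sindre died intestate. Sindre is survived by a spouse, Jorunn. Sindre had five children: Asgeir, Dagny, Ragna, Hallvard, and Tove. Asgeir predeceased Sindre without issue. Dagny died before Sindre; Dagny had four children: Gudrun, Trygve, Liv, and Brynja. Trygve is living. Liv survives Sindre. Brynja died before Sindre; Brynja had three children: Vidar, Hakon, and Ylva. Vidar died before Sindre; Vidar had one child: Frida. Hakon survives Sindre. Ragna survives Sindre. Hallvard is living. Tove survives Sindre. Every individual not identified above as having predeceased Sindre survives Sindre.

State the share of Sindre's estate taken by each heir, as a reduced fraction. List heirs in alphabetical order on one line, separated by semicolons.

Jorunn, as surviving spouse, takes 3/8.
The remaining 5/8 passes to Sindre's descendants per stirpes.
Asgeir left no surviving issue, so that branch lapses and is disregarded.
The 5/8 is divided into 4 equal shares of 5/32 among Dagny, Ragna, Hallvard, Tove.
Dagny predeceased; the 5/32 allotted to Dagny's branch passes to Dagny's issue by representation.
The 5/32 is divided into 4 equal shares of 5/128 among Gudrun, Trygve, Liv, Brynja.
Gudrun is living and takes 5/128.
Trygve is living and takes 5/128.
Liv is living and takes 5/128.
Brynja predeceased; the 5/128 allotted to Brynja's branch passes to Brynja's issue by representation.
The 5/128 is divided into 3 equal shares of 5/384 among Vidar, Hakon, Ylva.
Vidar predeceased; the 5/384 allotted to Vidar's branch passes to Vidar's issue by representation.
Frida is the sole taker at this level and receives the full 5/384.
Hakon is living and takes 5/384.
Ylva is living and takes 5/384.
Ragna is living and takes 5/32.
Hallvard is living and takes 5/32.
Tove is living and takes 5/32.

Frida 5/384; Gudrun 5/128; Hakon 5/384; Hallvard 5/32; Jorunn 3/8; Liv 5/128; Ragna 5/32; Tove 5/32; Trygve 5/128; Ylva 5/384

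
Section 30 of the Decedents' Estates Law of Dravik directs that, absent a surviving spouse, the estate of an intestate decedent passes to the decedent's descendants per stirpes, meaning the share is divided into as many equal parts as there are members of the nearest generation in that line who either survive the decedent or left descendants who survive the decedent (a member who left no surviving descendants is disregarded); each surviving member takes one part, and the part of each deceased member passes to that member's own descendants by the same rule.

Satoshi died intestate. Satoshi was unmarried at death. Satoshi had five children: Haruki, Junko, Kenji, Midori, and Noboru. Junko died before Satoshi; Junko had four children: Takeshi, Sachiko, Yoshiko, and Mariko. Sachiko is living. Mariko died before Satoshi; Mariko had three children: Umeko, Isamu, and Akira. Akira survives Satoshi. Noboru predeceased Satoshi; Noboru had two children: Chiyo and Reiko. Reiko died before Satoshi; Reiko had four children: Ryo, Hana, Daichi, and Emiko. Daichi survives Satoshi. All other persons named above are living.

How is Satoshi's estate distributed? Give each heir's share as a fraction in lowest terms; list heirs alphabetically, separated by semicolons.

Akira 1/60; Chiyo 1/10; Daichi 1/40; Emiko 1/40; Hana 1/40; Haruki 1/5; Isamu 1/60; Kenji 1/5; Midori 1/5; Ryo 1/40; Sachiko 1/20; Takeshi 1/20; Umeko 1/60; Yoshiko 1/20

There is no surviving spouse, so the entire estate passes to Satoshi's descendants per stirpes.
The estate is divided into 5 equal shares of 1/5 among Haruki, Junko, Kenji, Midori, Noboru.
Haruki is living and takes 1/5.
Junko predeceased; the 1/5 allotted to Junko's branch passes to Junko's issue by representation.
The 1/5 is divided into 4 equal shares of 1/20 among Takeshi, Sachiko, Yoshiko, Mariko.
Takeshi is living and takes 1/20.
Sachiko is living and takes 1/20.
Yoshiko is living and takes 1/20.
Mariko predeceased; the 1/20 allotted to Mariko's branch passes to Mariko's issue by representation.
The 1/20 is divided into 3 equal shares of 1/60 among Umeko, Isamu, Akira.
Umeko is living and takes 1/60.
Isamu is living and takes 1/60.
Akira is living and takes 1/60.
Kenji is living and takes 1/5.
Midori is living and takes 1/5.
Noboru predeceased; the 1/5 allotted to Noboru's branch passes to Noboru's issue by representation.
The 1/5 is divided into 2 equal shares of 1/10 among Chiyo, Reiko.
Chiyo is living and takes 1/10.
Reiko predeceased; the 1/10 allotted to Reiko's branch passes to Reiko's issue by representation.
The 1/10 is divided into 4 equal shares of 1/40 among Ryo, Hana, Daichi, Emiko.
Ryo is living and takes 1/40.
Hana is living and takes 1/40.
Daichi is living and takes 1/40.
Emiko is living and takes 1/40.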